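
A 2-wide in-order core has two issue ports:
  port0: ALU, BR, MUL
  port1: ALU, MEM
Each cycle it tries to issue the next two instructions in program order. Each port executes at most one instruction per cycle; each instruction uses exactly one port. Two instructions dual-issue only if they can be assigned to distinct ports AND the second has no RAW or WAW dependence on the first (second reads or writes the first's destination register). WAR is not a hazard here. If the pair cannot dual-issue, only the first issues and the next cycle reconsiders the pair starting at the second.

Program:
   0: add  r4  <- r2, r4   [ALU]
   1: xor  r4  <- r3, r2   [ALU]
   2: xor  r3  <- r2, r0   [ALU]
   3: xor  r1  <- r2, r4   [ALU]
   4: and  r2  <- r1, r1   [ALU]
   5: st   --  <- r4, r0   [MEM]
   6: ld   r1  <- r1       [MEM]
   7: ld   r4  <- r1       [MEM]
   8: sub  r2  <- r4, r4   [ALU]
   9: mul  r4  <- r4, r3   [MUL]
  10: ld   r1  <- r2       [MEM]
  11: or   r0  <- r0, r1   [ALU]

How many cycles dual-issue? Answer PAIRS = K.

PAIRS = 3

c0: i0 add  WAW r4
c1: i1,i2 xor xor  2-wide
c2: i3 xor  RAW r1
c3: i4,i5 and st  2-wide
c4: i6 ld  no-port MEM/MEM
c5: i7 ld  RAW r4
c6: i8,i9 sub mul  2-wide
c7: i10 ld  RAW r1
c8: i11 or  tail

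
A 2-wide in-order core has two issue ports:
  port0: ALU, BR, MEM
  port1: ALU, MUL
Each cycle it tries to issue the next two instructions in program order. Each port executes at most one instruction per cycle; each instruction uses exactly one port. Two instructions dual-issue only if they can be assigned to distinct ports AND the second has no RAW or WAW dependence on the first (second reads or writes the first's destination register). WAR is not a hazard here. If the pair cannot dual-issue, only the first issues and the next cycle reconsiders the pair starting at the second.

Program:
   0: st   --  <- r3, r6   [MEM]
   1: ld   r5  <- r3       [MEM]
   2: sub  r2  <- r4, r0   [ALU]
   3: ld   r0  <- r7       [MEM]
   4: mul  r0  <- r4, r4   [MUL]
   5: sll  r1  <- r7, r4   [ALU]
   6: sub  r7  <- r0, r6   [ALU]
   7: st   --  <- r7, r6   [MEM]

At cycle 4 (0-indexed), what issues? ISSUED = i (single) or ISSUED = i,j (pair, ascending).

#0 head=0: st i0 no-port MEM/MEM
#1 head=1: ld;sub i1+i2 pair
#2 head=3: ld i3 WAW r0
#3 head=4: mul;sll i4+i5 pair
#4 head=6: sub i6 RAW r7
#5 head=7: st i7 tail

ISSUED = 6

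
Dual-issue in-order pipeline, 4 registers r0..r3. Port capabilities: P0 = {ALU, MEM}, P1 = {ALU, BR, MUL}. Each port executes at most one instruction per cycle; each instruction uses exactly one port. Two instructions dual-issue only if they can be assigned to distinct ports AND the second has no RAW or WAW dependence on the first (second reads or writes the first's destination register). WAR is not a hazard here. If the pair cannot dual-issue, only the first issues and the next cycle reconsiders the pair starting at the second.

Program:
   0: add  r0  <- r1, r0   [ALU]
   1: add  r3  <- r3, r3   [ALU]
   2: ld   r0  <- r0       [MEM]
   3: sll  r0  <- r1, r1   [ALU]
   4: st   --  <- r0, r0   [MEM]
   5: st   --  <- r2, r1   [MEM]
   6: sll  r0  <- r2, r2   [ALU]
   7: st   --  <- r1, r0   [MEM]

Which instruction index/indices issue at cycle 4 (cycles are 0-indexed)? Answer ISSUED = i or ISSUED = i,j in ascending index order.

ISSUED = 5,6

#0 head=0: add.ALU add.ALU i0,i1 pair
#1 head=2: ld.MEM i2 WAW r0
#2 head=3: sll.ALU i3 RAW r0
#3 head=4: st.MEM i4 no-port MEM/MEM
#4 head=5: st.MEM sll.ALU i5,i6 pair
#5 head=7: st.MEM i7 tail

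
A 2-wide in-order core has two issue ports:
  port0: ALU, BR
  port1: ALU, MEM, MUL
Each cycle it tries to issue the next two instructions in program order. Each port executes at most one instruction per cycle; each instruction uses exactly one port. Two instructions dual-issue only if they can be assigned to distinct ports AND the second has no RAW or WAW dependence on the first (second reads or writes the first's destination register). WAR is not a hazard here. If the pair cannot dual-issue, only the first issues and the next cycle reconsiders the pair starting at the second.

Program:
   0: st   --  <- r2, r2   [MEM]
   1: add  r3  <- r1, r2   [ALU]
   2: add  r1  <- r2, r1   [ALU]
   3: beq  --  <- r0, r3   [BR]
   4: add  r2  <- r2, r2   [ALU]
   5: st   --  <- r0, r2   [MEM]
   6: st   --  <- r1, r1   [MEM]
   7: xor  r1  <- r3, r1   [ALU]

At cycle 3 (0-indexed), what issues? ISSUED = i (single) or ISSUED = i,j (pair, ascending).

ISSUED = 5

0. st.MEM;add.ALU @i0&i1  | dual
1. add.ALU;beq.BR @i2&i3  | dual
2. add.ALU @i4  | RAW r2
3. st.MEM @i5  | no-port MEM/MEM
4. st.MEM;xor.ALU @i6&i7  | dual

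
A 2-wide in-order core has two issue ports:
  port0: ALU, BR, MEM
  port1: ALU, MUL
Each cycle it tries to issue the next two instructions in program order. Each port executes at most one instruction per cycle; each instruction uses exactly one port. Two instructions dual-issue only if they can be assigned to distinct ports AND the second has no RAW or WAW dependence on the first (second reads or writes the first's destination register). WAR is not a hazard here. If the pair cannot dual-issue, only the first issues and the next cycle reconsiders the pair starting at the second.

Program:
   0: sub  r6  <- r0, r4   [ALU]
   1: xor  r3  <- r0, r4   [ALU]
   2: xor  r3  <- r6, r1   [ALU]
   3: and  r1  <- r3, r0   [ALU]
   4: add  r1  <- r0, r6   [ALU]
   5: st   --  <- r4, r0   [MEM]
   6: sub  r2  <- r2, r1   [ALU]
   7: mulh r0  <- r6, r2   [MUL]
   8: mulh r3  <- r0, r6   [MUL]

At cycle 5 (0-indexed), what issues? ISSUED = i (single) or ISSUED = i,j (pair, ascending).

ISSUED = 7

0. sub.ALU;xor.ALU @i0&i1  | pair
1. xor.ALU @i2  | RAW r3
2. and.ALU @i3  | WAW r1
3. add.ALU;st.MEM @i4&i5  | pair
4. sub.ALU @i6  | RAW r2
5. mulh.MUL @i7  | no-port MUL/MUL
6. mulh.MUL @i8  | tail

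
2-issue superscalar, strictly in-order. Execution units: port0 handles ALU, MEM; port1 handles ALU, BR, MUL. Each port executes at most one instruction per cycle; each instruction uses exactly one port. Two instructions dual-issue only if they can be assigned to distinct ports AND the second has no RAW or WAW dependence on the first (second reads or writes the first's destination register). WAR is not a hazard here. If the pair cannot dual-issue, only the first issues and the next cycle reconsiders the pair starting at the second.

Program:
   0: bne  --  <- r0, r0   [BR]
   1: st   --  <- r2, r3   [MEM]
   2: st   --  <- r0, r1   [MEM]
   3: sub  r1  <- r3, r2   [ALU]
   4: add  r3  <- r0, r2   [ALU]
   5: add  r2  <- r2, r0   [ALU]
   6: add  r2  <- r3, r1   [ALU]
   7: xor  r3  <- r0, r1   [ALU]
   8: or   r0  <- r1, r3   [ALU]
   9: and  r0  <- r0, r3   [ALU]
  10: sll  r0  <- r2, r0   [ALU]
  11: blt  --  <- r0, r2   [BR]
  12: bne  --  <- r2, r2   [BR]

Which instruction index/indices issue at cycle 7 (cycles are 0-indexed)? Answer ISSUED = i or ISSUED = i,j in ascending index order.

  cy0 -> i0,i1 (bne+st) 2-wide
  cy1 -> i2,i3 (st+sub) 2-wide
  cy2 -> i4,i5 (add+add) 2-wide
  cy3 -> i6,i7 (add+xor) 2-wide
  cy4 -> i8 (or) RAW+WAW r0
  cy5 -> i9 (and) RAW+WAW r0
  cy6 -> i10 (sll) RAW r0
  cy7 -> i11 (blt) no-port BR/BR
  cy8 -> i12 (bne) tail

ISSUED = 11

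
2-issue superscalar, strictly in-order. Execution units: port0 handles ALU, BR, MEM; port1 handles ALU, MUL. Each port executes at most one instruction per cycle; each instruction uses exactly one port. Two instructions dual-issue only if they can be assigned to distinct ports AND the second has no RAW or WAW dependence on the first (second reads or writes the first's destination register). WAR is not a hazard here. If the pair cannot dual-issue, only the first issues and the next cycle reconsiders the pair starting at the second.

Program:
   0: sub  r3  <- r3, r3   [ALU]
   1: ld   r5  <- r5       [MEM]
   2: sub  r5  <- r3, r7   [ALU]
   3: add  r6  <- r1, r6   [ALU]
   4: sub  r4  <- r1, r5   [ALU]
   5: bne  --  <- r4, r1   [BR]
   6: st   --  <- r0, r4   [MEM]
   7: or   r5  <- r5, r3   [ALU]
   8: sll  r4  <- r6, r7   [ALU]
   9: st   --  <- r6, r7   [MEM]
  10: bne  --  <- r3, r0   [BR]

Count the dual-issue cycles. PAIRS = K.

0. sub ld @i0,i1  | dual
1. sub add @i2,i3  | dual
2. sub @i4  | RAW r4
3. bne @i5  | no-port BR/MEM
4. st or @i6,i7  | dual
5. sll st @i8,i9  | dual
6. bne @i10  | tail

PAIRS = 4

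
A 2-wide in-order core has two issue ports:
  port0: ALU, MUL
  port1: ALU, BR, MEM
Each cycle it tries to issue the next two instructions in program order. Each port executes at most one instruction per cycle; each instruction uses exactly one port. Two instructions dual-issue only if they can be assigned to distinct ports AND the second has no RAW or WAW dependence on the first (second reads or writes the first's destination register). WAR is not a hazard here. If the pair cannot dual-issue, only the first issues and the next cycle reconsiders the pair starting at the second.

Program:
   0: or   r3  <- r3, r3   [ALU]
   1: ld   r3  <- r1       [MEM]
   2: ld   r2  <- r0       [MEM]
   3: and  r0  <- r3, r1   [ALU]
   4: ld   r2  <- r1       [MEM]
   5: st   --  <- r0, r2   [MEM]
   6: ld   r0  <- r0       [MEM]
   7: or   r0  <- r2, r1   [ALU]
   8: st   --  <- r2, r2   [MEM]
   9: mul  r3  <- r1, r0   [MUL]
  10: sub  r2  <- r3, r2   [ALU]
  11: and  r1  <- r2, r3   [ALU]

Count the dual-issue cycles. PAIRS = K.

0. or.ALU @i0  | WAW r3
1. ld.MEM @i1  | no-port MEM/MEM
2. ld.MEM/and.ALU @i2,i3  | dual
3. ld.MEM @i4  | no-port MEM/MEM
4. st.MEM @i5  | no-port MEM/MEM
5. ld.MEM @i6  | WAW r0
6. or.ALU/st.MEM @i7,i8  | dual
7. mul.MUL @i9  | RAW r3
8. sub.ALU @i10  | RAW r2
9. and.ALU @i11  | tail

PAIRS = 2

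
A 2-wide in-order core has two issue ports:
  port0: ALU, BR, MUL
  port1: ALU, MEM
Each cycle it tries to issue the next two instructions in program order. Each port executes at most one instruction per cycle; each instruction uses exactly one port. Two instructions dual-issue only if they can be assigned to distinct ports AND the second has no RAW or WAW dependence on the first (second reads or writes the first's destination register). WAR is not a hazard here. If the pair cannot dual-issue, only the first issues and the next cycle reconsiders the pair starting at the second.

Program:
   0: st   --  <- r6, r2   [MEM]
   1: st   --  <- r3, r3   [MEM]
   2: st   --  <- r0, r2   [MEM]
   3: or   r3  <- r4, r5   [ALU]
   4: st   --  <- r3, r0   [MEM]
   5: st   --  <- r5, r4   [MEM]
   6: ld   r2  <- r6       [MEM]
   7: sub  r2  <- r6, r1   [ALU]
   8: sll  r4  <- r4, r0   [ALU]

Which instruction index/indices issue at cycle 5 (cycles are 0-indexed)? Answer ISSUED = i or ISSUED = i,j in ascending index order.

  cy0 -> i0 (st) no-port MEM/MEM
  cy1 -> i1 (st) no-port MEM/MEM
  cy2 -> i2&i3 (st/or) 2-wide
  cy3 -> i4 (st) no-port MEM/MEM
  cy4 -> i5 (st) no-port MEM/MEM
  cy5 -> i6 (ld) WAW r2
  cy6 -> i7&i8 (sub/sll) 2-wide

ISSUED = 6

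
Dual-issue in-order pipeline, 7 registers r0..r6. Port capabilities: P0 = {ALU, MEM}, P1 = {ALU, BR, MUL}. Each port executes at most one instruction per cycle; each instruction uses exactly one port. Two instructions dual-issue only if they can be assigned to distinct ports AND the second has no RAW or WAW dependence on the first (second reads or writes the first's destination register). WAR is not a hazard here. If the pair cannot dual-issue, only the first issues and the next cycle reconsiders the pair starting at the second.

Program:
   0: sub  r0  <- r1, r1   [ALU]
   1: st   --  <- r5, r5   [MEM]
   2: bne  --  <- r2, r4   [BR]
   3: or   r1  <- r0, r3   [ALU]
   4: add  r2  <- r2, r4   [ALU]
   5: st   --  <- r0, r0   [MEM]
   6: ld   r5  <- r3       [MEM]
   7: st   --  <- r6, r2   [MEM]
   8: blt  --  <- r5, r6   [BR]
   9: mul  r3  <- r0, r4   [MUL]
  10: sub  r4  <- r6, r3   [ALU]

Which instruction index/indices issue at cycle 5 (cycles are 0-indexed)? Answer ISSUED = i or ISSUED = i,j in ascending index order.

ISSUED = 9

  cy0 -> i0,i1 (sub.ALU st.MEM) pair
  cy1 -> i2,i3 (bne.BR or.ALU) pair
  cy2 -> i4,i5 (add.ALU st.MEM) pair
  cy3 -> i6 (ld.MEM) no-port MEM/MEM
  cy4 -> i7,i8 (st.MEM blt.BR) pair
  cy5 -> i9 (mul.MUL) RAW r3
  cy6 -> i10 (sub.ALU) tail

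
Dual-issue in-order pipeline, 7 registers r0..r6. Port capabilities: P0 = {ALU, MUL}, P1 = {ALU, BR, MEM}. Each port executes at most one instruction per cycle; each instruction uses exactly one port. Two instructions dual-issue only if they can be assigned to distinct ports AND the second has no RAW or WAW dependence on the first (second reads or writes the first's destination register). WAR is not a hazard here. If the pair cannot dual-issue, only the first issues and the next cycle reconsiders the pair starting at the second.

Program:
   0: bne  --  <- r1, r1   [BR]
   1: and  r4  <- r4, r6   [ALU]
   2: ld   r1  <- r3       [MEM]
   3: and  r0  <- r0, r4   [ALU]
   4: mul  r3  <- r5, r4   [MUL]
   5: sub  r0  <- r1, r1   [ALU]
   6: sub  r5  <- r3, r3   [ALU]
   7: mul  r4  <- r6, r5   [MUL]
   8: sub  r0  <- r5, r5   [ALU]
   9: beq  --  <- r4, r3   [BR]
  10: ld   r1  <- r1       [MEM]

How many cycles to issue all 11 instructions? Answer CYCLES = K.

CYCLES = 7

#0 head=0: bne.BR and.ALU i0+i1 dual
#1 head=2: ld.MEM and.ALU i2+i3 dual
#2 head=4: mul.MUL sub.ALU i4+i5 dual
#3 head=6: sub.ALU i6 RAW r5
#4 head=7: mul.MUL sub.ALU i7+i8 dual
#5 head=9: beq.BR i9 no-port BR/MEM
#6 head=10: ld.MEM i10 tail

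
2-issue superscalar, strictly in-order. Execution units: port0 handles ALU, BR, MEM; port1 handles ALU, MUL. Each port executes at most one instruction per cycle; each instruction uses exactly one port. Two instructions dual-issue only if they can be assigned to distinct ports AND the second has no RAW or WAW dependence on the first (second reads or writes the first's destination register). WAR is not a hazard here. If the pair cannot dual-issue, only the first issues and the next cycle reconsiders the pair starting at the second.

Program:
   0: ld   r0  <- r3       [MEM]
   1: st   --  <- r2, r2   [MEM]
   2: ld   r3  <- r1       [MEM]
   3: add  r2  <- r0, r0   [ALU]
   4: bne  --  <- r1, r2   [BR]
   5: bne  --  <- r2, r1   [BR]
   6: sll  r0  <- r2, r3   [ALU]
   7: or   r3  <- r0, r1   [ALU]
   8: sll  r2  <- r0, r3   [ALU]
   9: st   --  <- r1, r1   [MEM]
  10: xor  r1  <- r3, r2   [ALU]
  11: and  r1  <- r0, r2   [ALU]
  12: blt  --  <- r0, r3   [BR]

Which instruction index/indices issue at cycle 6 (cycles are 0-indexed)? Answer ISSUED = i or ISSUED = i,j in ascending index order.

ISSUED = 8,9

c0: i0 ld  no-port MEM/MEM
c1: i1 st  no-port MEM/MEM
c2: i2,i3 ld/add  dual
c3: i4 bne  no-port BR/BR
c4: i5,i6 bne/sll  dual
c5: i7 or  RAW r3
c6: i8,i9 sll/st  dual
c7: i10 xor  WAW r1
c8: i11,i12 and/blt  dual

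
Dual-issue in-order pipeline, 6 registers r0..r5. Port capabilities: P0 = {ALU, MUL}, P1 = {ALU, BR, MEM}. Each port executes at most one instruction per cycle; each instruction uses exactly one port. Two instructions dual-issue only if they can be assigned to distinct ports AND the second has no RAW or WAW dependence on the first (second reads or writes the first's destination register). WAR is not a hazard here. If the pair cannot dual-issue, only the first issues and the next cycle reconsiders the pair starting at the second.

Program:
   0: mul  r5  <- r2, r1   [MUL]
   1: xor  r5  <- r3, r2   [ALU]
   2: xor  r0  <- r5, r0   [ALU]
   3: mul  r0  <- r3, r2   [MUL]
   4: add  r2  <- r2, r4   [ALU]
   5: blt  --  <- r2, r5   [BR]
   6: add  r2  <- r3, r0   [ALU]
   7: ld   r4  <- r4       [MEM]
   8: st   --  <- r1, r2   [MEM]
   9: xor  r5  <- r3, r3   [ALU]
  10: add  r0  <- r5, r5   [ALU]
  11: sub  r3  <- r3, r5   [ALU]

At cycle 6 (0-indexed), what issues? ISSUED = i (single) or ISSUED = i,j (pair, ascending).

  cy0 -> i0 (mul.MUL) WAW r5
  cy1 -> i1 (xor.ALU) RAW r5
  cy2 -> i2 (xor.ALU) WAW r0
  cy3 -> i3+i4 (mul.MUL add.ALU) 2-wide
  cy4 -> i5+i6 (blt.BR add.ALU) 2-wide
  cy5 -> i7 (ld.MEM) no-port MEM/MEM
  cy6 -> i8+i9 (st.MEM xor.ALU) 2-wide
  cy7 -> i10+i11 (add.ALU sub.ALU) 2-wide

ISSUED = 8,9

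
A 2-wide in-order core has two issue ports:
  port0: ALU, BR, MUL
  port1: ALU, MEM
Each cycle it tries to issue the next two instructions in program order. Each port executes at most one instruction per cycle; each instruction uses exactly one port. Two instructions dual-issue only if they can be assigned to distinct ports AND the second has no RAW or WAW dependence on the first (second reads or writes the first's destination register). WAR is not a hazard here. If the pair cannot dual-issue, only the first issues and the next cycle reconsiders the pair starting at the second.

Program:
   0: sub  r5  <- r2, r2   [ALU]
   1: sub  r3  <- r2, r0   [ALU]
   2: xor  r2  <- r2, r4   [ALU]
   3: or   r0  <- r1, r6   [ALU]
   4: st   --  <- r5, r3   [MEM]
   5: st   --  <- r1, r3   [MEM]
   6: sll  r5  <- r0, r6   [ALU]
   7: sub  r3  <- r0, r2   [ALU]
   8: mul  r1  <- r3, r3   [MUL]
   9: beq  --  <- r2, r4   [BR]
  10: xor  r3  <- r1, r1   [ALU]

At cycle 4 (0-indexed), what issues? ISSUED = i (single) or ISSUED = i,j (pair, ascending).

c0: i0/i1 sub.ALU;sub.ALU  pair
c1: i2/i3 xor.ALU;or.ALU  pair
c2: i4 st.MEM  no-port MEM/MEM
c3: i5/i6 st.MEM;sll.ALU  pair
c4: i7 sub.ALU  RAW r3
c5: i8 mul.MUL  no-port MUL/BR
c6: i9/i10 beq.BR;xor.ALU  pair

ISSUED = 7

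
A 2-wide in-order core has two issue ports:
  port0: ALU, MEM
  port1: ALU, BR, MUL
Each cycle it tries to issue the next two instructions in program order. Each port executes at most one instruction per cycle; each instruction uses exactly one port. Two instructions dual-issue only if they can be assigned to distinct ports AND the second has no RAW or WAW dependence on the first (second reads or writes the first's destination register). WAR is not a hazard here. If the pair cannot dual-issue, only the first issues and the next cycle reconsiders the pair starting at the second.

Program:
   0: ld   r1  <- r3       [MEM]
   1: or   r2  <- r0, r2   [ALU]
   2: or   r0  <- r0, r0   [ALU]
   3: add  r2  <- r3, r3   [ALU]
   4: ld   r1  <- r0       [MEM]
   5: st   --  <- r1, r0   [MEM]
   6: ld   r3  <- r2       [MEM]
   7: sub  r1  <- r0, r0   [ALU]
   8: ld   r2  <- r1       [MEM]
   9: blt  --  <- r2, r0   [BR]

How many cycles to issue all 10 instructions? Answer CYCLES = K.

CYCLES = 7

t=0 i0,i1:ld or ; dual
t=1 i2,i3:or add ; dual
t=2 i4:ld ; no-port MEM/MEM
t=3 i5:st ; no-port MEM/MEM
t=4 i6,i7:ld sub ; dual
t=5 i8:ld ; RAW r2
t=6 i9:blt ; tail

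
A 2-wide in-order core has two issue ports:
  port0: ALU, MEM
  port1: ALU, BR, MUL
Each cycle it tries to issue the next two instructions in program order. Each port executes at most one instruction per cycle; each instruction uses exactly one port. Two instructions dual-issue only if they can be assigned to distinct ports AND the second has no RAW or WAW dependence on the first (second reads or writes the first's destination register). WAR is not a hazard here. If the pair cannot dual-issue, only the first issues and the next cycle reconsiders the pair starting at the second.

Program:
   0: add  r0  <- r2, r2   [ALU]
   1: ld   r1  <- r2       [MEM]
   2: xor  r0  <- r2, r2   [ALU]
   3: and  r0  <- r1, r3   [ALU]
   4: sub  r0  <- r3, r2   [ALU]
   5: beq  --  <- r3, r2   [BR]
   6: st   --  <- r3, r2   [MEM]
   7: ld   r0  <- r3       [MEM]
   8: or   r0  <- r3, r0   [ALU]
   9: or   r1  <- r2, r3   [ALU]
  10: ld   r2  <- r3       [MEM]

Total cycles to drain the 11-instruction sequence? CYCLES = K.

CYCLES = 8

#0 head=0: add.ALU/ld.MEM i0/i1 2-wide
#1 head=2: xor.ALU i2 WAW r0
#2 head=3: and.ALU i3 WAW r0
#3 head=4: sub.ALU/beq.BR i4/i5 2-wide
#4 head=6: st.MEM i6 no-port MEM/MEM
#5 head=7: ld.MEM i7 RAW+WAW r0
#6 head=8: or.ALU/or.ALU i8/i9 2-wide
#7 head=10: ld.MEM i10 tail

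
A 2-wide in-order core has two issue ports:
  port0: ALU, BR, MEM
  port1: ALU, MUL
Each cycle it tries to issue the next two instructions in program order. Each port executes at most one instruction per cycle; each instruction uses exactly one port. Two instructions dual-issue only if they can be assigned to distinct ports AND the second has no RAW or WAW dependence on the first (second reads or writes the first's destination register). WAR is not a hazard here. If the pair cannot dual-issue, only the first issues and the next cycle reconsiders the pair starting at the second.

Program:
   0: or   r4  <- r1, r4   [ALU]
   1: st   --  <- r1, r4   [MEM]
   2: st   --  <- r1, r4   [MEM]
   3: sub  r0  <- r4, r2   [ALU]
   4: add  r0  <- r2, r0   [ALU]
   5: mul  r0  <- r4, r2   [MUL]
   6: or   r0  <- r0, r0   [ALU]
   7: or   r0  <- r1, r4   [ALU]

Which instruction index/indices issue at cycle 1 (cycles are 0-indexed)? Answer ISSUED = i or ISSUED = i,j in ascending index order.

  cy0 -> i0 (or) RAW r4
  cy1 -> i1 (st) no-port MEM/MEM
  cy2 -> i2&i3 (st/sub) dual
  cy3 -> i4 (add) WAW r0
  cy4 -> i5 (mul) RAW+WAW r0
  cy5 -> i6 (or) WAW r0
  cy6 -> i7 (or) tail

ISSUED = 1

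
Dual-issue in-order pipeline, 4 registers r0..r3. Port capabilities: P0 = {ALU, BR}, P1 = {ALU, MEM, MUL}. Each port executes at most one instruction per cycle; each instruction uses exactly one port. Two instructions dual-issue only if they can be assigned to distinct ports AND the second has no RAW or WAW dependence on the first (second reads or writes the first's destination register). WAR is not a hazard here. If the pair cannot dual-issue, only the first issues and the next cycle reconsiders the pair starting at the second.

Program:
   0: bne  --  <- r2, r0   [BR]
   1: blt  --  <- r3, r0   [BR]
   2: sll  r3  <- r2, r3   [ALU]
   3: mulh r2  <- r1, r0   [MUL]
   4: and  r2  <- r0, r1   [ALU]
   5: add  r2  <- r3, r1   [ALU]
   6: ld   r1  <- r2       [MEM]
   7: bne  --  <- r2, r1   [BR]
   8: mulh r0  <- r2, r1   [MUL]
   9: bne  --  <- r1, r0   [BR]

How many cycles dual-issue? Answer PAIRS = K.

PAIRS = 2

c0: i0 bne  no-port BR/BR
c1: i1/i2 blt;sll  pair
c2: i3 mulh  WAW r2
c3: i4 and  WAW r2
c4: i5 add  RAW r2
c5: i6 ld  RAW r1
c6: i7/i8 bne;mulh  pair
c7: i9 bne  tail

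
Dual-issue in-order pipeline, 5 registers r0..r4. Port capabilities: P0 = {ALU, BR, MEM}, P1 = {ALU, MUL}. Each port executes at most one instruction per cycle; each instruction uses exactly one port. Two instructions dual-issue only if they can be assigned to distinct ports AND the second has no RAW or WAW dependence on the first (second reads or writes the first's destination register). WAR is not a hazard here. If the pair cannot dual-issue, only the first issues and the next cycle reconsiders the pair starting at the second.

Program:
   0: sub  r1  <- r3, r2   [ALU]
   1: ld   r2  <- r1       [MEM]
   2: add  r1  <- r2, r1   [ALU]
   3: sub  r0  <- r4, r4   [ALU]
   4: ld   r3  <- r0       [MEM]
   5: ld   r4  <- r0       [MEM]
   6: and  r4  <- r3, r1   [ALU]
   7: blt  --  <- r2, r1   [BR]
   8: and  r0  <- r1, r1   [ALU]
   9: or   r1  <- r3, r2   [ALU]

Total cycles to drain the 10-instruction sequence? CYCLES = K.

CYCLES = 7

[0] i0  sub.ALU  -- RAW r1
[1] i1  ld.MEM  -- RAW r2
[2] i2&i3  add.ALU+sub.ALU  -- dual
[3] i4  ld.MEM  -- no-port MEM/MEM
[4] i5  ld.MEM  -- WAW r4
[5] i6&i7  and.ALU+blt.BR  -- dual
[6] i8&i9  and.ALU+or.ALU  -- dual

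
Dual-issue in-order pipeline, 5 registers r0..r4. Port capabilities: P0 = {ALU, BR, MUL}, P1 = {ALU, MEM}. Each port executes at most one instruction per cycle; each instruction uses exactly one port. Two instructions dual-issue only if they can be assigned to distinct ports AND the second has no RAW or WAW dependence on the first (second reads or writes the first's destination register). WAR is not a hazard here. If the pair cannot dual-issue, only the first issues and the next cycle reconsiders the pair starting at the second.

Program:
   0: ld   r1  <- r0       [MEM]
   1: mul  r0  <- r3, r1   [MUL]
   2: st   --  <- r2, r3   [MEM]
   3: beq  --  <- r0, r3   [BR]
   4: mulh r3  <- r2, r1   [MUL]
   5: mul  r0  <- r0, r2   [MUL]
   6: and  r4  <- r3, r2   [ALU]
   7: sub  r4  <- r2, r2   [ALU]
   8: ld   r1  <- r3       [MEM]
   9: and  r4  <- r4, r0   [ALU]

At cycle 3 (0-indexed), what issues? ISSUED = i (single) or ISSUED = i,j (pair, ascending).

ISSUED = 4

c0: i0 ld.MEM  RAW r1
c1: i1,i2 mul.MUL+st.MEM  pair
c2: i3 beq.BR  no-port BR/MUL
c3: i4 mulh.MUL  no-port MUL/MUL
c4: i5,i6 mul.MUL+and.ALU  pair
c5: i7,i8 sub.ALU+ld.MEM  pair
c6: i9 and.ALU  tail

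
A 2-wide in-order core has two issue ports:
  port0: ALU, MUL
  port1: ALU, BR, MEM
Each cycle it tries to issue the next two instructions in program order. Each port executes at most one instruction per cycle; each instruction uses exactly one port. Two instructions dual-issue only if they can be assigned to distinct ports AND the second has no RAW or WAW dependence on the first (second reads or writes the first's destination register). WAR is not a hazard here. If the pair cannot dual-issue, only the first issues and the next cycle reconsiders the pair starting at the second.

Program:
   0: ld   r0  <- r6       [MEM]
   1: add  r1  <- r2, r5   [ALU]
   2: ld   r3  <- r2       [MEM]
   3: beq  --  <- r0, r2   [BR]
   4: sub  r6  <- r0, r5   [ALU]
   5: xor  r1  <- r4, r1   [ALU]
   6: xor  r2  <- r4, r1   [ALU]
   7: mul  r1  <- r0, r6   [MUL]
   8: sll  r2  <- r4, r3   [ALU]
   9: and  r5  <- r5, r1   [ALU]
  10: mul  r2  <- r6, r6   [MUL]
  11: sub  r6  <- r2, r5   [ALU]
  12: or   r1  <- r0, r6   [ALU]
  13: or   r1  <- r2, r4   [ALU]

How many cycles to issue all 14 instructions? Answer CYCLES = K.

CYCLES = 10

  cy0 -> i0+i1 (ld.MEM+add.ALU) dual
  cy1 -> i2 (ld.MEM) no-port MEM/BR
  cy2 -> i3+i4 (beq.BR+sub.ALU) dual
  cy3 -> i5 (xor.ALU) RAW r1
  cy4 -> i6+i7 (xor.ALU+mul.MUL) dual
  cy5 -> i8+i9 (sll.ALU+and.ALU) dual
  cy6 -> i10 (mul.MUL) RAW r2
  cy7 -> i11 (sub.ALU) RAW r6
  cy8 -> i12 (or.ALU) WAW r1
  cy9 -> i13 (or.ALU) tail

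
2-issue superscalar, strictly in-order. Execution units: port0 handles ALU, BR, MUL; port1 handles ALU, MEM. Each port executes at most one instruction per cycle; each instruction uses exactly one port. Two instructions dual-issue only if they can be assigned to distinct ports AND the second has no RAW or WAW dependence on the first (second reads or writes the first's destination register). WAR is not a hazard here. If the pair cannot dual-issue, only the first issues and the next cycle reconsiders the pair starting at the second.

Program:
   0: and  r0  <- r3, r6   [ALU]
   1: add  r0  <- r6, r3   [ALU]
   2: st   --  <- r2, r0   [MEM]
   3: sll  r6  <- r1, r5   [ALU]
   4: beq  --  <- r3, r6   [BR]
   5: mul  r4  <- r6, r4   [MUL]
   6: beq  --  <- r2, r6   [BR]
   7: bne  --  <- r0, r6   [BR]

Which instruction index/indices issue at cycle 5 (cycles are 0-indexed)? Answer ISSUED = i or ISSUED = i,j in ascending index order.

ISSUED = 6

c0: i0 and.ALU  WAW r0
c1: i1 add.ALU  RAW r0
c2: i2&i3 st.MEM/sll.ALU  dual
c3: i4 beq.BR  no-port BR/MUL
c4: i5 mul.MUL  no-port MUL/BR
c5: i6 beq.BR  no-port BR/BR
c6: i7 bne.BR  tail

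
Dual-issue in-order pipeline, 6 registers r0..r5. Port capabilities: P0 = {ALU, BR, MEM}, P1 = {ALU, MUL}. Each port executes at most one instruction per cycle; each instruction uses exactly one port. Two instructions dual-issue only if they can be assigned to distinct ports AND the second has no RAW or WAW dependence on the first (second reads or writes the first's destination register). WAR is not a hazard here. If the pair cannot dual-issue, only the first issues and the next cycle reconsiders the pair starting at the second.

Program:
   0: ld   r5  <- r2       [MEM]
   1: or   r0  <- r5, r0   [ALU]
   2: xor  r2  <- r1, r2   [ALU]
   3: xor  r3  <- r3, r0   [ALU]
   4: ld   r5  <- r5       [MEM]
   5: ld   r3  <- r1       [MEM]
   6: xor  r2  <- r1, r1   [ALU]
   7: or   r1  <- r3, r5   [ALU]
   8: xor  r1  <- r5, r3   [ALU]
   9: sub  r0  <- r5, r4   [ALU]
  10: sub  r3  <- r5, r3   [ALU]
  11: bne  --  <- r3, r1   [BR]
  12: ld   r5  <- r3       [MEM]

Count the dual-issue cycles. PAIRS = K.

PAIRS = 4

[0] i0  ld  -- RAW r5
[1] i1/i2  or;xor  -- dual
[2] i3/i4  xor;ld  -- dual
[3] i5/i6  ld;xor  -- dual
[4] i7  or  -- WAW r1
[5] i8/i9  xor;sub  -- dual
[6] i10  sub  -- RAW r3
[7] i11  bne  -- no-port BR/MEM
[8] i12  ld  -- tail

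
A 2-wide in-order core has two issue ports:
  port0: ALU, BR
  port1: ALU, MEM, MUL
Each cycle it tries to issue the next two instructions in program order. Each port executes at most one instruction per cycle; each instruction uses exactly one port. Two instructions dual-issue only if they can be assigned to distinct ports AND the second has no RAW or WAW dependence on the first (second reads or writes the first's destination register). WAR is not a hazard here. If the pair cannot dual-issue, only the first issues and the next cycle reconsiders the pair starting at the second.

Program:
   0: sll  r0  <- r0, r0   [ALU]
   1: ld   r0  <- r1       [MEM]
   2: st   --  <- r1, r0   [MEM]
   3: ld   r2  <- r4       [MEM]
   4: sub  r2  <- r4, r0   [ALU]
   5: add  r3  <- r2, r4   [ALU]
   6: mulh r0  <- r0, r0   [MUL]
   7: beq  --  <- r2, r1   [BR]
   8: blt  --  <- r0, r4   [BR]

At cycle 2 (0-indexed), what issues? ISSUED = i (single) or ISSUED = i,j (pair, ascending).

ISSUED = 2

c0: i0 sll  WAW r0
c1: i1 ld  no-port MEM/MEM
c2: i2 st  no-port MEM/MEM
c3: i3 ld  WAW r2
c4: i4 sub  RAW r2
c5: i5&i6 add mulh  dual
c6: i7 beq  no-port BR/BR
c7: i8 blt  tail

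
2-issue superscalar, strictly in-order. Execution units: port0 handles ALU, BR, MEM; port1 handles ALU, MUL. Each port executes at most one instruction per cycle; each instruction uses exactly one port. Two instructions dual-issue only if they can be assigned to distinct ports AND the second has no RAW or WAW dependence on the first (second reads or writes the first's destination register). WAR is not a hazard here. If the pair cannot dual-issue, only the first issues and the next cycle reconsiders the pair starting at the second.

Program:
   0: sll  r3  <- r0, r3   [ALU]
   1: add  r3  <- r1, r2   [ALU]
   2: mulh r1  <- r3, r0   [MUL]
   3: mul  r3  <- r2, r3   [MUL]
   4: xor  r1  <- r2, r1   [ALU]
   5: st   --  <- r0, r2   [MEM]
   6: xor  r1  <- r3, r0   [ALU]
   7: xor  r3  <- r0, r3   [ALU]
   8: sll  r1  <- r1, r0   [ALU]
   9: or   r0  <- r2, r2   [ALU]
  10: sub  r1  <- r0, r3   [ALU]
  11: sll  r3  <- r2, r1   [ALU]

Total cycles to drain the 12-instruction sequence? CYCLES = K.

CYCLES = 9

#0 head=0: sll i0 WAW r3
#1 head=1: add i1 RAW r3
#2 head=2: mulh i2 no-port MUL/MUL
#3 head=3: mul xor i3/i4 dual
#4 head=5: st xor i5/i6 dual
#5 head=7: xor sll i7/i8 dual
#6 head=9: or i9 RAW r0
#7 head=10: sub i10 RAW r1
#8 head=11: sll i11 tail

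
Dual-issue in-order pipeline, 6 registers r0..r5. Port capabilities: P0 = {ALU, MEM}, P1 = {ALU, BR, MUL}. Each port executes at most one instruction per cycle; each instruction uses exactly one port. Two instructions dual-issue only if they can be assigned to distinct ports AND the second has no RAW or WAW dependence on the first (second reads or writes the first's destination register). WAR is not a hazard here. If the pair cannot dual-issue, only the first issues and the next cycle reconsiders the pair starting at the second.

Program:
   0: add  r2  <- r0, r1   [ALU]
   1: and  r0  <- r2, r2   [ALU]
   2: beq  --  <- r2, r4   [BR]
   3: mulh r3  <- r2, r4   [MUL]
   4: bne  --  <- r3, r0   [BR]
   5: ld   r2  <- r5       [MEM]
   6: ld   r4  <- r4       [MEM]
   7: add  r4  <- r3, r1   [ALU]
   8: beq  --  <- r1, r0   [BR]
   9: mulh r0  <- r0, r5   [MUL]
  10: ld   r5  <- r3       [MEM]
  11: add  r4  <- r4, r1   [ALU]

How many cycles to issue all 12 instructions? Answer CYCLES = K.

CYCLES = 8

#0 head=0: add i0 RAW r2
#1 head=1: and/beq i1&i2 dual
#2 head=3: mulh i3 no-port MUL/BR
#3 head=4: bne/ld i4&i5 dual
#4 head=6: ld i6 WAW r4
#5 head=7: add/beq i7&i8 dual
#6 head=9: mulh/ld i9&i10 dual
#7 head=11: add i11 tail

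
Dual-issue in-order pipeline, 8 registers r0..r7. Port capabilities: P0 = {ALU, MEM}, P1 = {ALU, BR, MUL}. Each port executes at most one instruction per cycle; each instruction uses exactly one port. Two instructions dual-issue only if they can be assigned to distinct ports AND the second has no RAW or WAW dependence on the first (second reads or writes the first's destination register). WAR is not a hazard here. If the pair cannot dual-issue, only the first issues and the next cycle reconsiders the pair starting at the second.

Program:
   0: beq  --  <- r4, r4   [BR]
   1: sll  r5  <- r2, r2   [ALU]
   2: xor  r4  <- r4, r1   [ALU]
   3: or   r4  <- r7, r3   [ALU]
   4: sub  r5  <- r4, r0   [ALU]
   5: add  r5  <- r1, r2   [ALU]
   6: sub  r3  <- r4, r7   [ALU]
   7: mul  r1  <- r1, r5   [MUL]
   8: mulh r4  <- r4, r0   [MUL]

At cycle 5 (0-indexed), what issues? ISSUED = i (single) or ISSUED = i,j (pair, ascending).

ISSUED = 7

c0: i0,i1 beq.BR+sll.ALU  2-wide
c1: i2 xor.ALU  WAW r4
c2: i3 or.ALU  RAW r4
c3: i4 sub.ALU  WAW r5
c4: i5,i6 add.ALU+sub.ALU  2-wide
c5: i7 mul.MUL  no-port MUL/MUL
c6: i8 mulh.MUL  tail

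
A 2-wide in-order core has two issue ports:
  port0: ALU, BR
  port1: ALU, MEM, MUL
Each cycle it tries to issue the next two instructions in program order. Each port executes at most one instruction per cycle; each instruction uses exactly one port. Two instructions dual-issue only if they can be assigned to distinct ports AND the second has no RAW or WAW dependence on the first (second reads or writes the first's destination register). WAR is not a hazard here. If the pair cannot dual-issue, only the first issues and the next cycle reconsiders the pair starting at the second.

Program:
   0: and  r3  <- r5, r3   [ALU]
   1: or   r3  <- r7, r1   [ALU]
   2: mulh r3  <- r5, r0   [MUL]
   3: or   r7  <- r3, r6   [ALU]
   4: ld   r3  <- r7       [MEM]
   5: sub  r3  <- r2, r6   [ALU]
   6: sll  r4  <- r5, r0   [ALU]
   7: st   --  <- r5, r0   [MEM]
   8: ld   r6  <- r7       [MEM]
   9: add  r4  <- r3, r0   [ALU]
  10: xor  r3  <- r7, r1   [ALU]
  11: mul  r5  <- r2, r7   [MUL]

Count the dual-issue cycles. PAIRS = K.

PAIRS = 3

  cy0 -> i0 (and) WAW r3
  cy1 -> i1 (or) WAW r3
  cy2 -> i2 (mulh) RAW r3
  cy3 -> i3 (or) RAW r7
  cy4 -> i4 (ld) WAW r3
  cy5 -> i5/i6 (sub/sll) 2-wide
  cy6 -> i7 (st) no-port MEM/MEM
  cy7 -> i8/i9 (ld/add) 2-wide
  cy8 -> i10/i11 (xor/mul) 2-wide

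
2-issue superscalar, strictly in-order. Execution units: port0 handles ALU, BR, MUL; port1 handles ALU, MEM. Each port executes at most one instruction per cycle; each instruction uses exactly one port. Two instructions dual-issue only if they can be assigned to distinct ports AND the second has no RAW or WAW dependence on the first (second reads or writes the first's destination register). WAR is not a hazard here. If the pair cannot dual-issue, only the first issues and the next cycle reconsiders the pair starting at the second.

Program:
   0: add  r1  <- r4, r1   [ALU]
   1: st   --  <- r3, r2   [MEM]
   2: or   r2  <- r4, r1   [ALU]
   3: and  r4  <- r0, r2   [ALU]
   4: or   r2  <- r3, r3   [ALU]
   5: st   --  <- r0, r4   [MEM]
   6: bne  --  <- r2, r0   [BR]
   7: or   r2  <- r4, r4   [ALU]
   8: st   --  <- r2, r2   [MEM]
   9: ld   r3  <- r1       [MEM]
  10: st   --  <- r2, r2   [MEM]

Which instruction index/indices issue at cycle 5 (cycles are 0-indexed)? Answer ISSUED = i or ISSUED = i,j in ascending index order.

ISSUED = 8

[0] i0+i1  add st  -- 2-wide
[1] i2  or  -- RAW r2
[2] i3+i4  and or  -- 2-wide
[3] i5+i6  st bne  -- 2-wide
[4] i7  or  -- RAW r2
[5] i8  st  -- no-port MEM/MEM
[6] i9  ld  -- no-port MEM/MEM
[7] i10  st  -- tail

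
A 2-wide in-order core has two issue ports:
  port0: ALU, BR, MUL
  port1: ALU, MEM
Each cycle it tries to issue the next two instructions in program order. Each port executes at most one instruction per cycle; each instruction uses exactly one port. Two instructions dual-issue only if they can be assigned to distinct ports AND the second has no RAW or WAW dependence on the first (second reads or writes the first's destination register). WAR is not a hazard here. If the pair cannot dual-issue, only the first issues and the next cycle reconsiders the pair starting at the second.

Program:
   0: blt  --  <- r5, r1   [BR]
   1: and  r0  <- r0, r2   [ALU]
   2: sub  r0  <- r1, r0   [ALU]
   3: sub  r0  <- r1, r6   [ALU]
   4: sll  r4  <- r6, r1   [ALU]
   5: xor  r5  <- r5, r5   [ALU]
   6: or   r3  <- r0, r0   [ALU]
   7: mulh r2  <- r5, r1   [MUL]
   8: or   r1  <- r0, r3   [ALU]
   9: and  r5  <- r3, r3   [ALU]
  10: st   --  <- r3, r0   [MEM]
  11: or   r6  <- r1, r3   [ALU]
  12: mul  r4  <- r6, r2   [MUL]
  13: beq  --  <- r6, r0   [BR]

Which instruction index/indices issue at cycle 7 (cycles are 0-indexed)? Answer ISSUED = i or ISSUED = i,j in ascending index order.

t=0 i0/i1:blt;and ; dual
t=1 i2:sub ; WAW r0
t=2 i3/i4:sub;sll ; dual
t=3 i5/i6:xor;or ; dual
t=4 i7/i8:mulh;or ; dual
t=5 i9/i10:and;st ; dual
t=6 i11:or ; RAW r6
t=7 i12:mul ; no-port MUL/BR
t=8 i13:beq ; tail

ISSUED = 12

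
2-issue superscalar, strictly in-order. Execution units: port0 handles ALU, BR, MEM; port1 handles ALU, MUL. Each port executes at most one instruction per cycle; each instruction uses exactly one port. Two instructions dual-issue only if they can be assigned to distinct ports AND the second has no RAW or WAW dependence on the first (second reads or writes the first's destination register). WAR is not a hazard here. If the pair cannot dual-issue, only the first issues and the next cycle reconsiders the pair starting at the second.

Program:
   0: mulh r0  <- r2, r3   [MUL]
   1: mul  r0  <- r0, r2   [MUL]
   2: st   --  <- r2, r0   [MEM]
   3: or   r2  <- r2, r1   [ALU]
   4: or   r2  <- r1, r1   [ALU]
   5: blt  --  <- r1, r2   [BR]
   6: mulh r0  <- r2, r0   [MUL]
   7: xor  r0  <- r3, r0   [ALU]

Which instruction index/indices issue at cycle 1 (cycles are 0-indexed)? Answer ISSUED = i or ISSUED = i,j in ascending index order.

#0 head=0: mulh.MUL i0 no-port MUL/MUL
#1 head=1: mul.MUL i1 RAW r0
#2 head=2: st.MEM+or.ALU i2+i3 2-wide
#3 head=4: or.ALU i4 RAW r2
#4 head=5: blt.BR+mulh.MUL i5+i6 2-wide
#5 head=7: xor.ALU i7 tail

ISSUED = 1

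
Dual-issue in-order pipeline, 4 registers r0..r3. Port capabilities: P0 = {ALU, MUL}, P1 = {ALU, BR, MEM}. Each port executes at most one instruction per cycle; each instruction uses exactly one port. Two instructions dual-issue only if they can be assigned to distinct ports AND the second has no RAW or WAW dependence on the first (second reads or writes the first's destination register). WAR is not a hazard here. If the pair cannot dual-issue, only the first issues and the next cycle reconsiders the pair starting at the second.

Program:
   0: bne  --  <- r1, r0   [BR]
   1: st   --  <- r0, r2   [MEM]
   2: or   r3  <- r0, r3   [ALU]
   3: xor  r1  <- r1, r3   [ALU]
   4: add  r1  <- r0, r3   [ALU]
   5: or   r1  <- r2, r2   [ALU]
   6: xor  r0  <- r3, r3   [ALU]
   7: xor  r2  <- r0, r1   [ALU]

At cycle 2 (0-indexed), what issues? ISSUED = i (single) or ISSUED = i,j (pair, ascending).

#0 head=0: bne i0 no-port BR/MEM
#1 head=1: st/or i1/i2 pair
#2 head=3: xor i3 WAW r1
#3 head=4: add i4 WAW r1
#4 head=5: or/xor i5/i6 pair
#5 head=7: xor i7 tail

ISSUED = 3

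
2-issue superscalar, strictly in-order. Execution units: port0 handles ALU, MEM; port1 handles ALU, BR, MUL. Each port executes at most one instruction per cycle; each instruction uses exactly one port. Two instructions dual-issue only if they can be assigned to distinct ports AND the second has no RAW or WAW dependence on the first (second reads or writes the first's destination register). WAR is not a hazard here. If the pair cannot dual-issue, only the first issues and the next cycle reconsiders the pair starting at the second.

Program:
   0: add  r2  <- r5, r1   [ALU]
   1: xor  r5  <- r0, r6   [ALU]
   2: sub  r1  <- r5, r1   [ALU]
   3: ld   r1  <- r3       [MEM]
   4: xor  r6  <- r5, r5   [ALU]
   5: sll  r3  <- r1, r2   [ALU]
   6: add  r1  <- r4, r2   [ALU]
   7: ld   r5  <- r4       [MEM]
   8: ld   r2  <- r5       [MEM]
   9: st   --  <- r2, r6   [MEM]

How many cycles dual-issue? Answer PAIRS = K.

c0: i0/i1 add+xor  2-wide
c1: i2 sub  WAW r1
c2: i3/i4 ld+xor  2-wide
c3: i5/i6 sll+add  2-wide
c4: i7 ld  no-port MEM/MEM
c5: i8 ld  no-port MEM/MEM
c6: i9 st  tail

PAIRS = 3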